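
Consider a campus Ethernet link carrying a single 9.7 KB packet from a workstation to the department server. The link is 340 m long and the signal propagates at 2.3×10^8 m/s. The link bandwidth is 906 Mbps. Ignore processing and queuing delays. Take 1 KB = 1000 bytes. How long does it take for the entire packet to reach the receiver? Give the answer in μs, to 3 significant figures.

L = 77600 bits.
Transmission delay = L/R = 77600 / 906000000 = 85.6512 μs.
Propagation delay = d/s = 340 m / 2.3e+08 m/s = 1.47826 μs.
Total = 87.1 μs.

87.1 μs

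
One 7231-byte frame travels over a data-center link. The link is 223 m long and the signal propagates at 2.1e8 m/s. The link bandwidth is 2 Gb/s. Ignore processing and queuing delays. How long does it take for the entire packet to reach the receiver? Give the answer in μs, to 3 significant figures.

L = 7231 × 8 = 57848 bits.
Transmission delay = L/R = 57848 / 2000000000 = 28.924 μs.
Propagation delay = d/s = 223 m / 210000000 m/s = 1.0619 μs.
Total = 30.0 μs.

30.0 μs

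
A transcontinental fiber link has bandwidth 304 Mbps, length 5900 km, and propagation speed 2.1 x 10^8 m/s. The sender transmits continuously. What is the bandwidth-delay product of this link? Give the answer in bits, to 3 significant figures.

Propagation delay = 5900000 / 210000000 = 0.0280952 s.
BDP = R × t_prop = 304000000 × 0.0280952 = 8540950 bits.

8540000 bits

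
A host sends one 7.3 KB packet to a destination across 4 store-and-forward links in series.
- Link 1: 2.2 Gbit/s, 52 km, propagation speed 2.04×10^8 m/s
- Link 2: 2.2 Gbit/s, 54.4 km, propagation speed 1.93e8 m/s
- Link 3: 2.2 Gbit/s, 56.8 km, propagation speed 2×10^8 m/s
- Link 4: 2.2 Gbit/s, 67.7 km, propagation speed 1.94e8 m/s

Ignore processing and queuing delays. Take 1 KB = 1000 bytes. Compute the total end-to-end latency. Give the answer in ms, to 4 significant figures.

1.276 ms

L = 58400 bits.
Transmission delay per hop = L/R = 58400/2200000000 = 0.0265455 ms; 4 hops → 0.106182 ms.
Propagation delays (d/s per hop): 0.254902, 0.281865, 0.284, 0.348969 ms; sum = 1.16974 ms.
End-to-end = 1.276 ms.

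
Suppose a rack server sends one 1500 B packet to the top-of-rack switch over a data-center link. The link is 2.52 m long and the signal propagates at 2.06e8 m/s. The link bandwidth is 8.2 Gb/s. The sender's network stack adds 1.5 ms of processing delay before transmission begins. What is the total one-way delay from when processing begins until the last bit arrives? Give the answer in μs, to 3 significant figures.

1500 μs

L = 1500 × 8 = 12000 bits.
Transmission delay = L/R = 12000 / 8.2e+09 = 1.46341 μs.
Propagation delay = d/s = 2.52 m / 206000000 m/s = 0.012233 μs.
Plus processing delay 1.5 ms = 1500 μs.
Total = 1500 μs.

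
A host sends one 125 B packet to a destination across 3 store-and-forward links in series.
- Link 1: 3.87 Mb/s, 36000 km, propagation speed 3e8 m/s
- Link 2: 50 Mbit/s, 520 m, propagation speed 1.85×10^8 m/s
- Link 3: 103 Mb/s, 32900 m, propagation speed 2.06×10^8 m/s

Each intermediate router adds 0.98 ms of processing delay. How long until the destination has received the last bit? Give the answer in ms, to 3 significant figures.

122 ms

L = 125 × 8 = 1000 bits.
Transmission delays (L/R per hop): 0.258398, 0.02, 0.00970874 ms; sum = 0.288107 ms.
Propagation delays (d/s per hop): 120, 0.00281081, 0.159709 ms; sum = 120.163 ms.
Processing at 2 router(s): 2 × 0.98 ms = 1.96 ms.
End-to-end = 122 ms.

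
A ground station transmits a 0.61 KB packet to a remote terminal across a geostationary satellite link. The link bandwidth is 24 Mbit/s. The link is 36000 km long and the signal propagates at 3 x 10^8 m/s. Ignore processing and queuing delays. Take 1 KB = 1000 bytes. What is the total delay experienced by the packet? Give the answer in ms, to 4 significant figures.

120.2 ms

L = 4880 bits.
Transmission delay = L/R = 4880 / 24000000 = 0.203333 ms.
Propagation delay = d/s = 36000000 m / 300000000 m/s = 120 ms.
Total = 120.2 ms.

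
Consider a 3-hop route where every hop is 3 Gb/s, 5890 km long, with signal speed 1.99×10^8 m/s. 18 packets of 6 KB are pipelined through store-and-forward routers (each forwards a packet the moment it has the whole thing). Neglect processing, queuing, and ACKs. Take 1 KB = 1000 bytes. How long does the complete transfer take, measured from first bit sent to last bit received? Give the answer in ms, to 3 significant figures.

Per-hop transmission t_tx = L/R = 48000/3000000000 = 0.016 ms.
Per-hop propagation t_prop = 5890000/199000000 = 29.598 ms.
Pipeline fill: first packet needs 3·t_tx to clear all hops; remaining 17 packets each add one t_tx.
Total = (3+18-1)·t_tx + 3·t_prop = 20·0.016 + 3·29.598 = 89.1 ms.

89.1 ms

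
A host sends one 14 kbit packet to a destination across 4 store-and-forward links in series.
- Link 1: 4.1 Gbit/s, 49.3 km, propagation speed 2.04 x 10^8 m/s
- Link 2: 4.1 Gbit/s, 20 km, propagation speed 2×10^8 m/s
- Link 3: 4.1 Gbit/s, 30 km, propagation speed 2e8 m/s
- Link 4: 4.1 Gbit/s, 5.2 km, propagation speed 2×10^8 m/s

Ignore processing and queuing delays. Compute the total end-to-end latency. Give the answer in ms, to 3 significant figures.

0.531 ms

L = 14000 bits.
Transmission delay per hop = L/R = 14000/4.1e+09 = 0.00341463 ms; 4 hops → 0.0136585 ms.
Propagation delays (d/s per hop): 0.241667, 0.1, 0.15, 0.026 ms; sum = 0.517667 ms.
End-to-end = 0.531 ms.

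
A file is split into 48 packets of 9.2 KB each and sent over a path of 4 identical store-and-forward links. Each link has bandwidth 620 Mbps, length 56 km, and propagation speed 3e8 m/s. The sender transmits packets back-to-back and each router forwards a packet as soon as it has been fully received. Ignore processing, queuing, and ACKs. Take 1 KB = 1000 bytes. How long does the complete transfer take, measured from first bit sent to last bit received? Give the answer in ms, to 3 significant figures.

6.80 ms

Per-hop transmission t_tx = L/R = 73600/620000000 = 0.11871 ms.
Per-hop propagation t_prop = 56000/300000000 = 0.186667 ms.
Pipeline fill: first packet needs 4·t_tx to clear all hops; remaining 47 packets each add one t_tx.
Total = (4+48-1)·t_tx + 4·t_prop = 51·0.11871 + 4·0.186667 = 6.80 ms.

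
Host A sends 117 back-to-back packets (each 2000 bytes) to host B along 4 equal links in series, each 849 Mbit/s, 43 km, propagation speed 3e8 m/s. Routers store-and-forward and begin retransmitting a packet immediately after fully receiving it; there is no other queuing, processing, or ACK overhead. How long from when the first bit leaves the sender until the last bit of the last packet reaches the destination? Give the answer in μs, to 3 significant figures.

Per-hop transmission t_tx = L/R = 16000/849000000 = 18.8457 μs.
Per-hop propagation t_prop = 43000/300000000 = 143.333 μs.
Pipeline fill: first packet needs 4·t_tx to clear all hops; remaining 116 packets each add one t_tx.
Total = (4+117-1)·t_tx + 4·t_prop = 120·18.8457 + 4·143.333 = 2830 μs.

2830 μs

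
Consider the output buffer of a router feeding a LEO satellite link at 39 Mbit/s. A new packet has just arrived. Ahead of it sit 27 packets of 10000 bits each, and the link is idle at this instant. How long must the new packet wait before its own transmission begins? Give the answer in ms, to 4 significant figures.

Each queued packet: L/R = 10000/39000000 = 0.25641 ms.
27 queued → 6.92308 ms.
Queuing delay = 6.923 ms.

6.923 ms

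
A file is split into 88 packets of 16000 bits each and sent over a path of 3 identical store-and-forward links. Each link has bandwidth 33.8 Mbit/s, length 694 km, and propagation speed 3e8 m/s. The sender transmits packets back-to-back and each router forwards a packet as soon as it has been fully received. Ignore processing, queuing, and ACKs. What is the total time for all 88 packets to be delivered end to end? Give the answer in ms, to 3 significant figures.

Per-hop transmission t_tx = L/R = 16000/33800000 = 0.473373 ms.
Per-hop propagation t_prop = 694000/300000000 = 2.31333 ms.
Pipeline fill: first packet needs 3·t_tx to clear all hops; remaining 87 packets each add one t_tx.
Total = (3+88-1)·t_tx + 3·t_prop = 90·0.473373 + 3·2.31333 = 49.5 ms.

49.5 ms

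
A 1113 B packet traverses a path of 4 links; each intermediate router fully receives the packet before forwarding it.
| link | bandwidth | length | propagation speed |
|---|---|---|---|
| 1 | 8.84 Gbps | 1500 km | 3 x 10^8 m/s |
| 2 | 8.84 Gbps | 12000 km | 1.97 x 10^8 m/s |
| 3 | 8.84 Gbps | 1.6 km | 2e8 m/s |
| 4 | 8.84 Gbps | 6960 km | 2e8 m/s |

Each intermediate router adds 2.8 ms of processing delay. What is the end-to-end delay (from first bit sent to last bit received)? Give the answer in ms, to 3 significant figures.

109 ms

L = 1113 × 8 = 8904 bits.
Transmission delay per hop = L/R = 8904/8840000000 = 0.00100724 ms; 4 hops → 0.00402896 ms.
Propagation delays (d/s per hop): 5, 60.9137, 0.008, 34.8 ms; sum = 100.722 ms.
Processing at 3 router(s): 3 × 2.8 ms = 8.4 ms.
End-to-end = 109 ms.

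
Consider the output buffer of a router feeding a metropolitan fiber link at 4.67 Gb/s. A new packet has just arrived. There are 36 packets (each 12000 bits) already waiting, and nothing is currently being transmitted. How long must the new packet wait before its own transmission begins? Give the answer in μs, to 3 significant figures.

Each queued packet: L/R = 12000/4670000000 = 2.56959 μs.
36 queued → 92.5054 μs.
Queuing delay = 92.5 μs.

92.5 μs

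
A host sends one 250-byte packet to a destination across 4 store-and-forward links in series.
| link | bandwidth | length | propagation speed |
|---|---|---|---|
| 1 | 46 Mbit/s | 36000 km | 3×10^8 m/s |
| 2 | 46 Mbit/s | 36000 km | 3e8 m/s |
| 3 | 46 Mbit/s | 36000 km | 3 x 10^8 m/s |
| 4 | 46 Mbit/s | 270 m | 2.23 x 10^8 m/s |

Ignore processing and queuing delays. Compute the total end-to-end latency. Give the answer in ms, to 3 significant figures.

L = 250 × 8 = 2000 bits.
Transmission delay per hop = L/R = 2000/46000000 = 0.0434783 ms; 4 hops → 0.173913 ms.
Propagation delays (d/s per hop): 120, 120, 120, 0.00121076 ms; sum = 360.001 ms.
End-to-end = 360 ms.

360 ms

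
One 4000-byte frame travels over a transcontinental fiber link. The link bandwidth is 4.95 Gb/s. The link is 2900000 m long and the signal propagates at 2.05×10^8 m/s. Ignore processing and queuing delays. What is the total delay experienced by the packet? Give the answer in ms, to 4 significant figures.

14.15 ms

L = 4000 × 8 = 32000 bits.
Transmission delay = L/R = 32000 / 4950000000 = 0.00646465 ms.
Propagation delay = d/s = 2900000 m / 2.05e+08 m/s = 14.1463 ms.
Total = 14.15 ms.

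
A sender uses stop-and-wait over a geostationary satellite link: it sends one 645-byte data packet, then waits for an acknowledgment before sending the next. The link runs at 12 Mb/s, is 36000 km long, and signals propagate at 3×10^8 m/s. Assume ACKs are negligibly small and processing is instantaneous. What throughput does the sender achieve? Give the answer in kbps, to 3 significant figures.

t_tx = L/R = 5160/12000000 = 0.00043 s.
t_prop = 36000000/300000000 = 0.12 s; RTT = 0.24 s.
Cycle = t_tx + RTT = 0.24043 s.
Throughput = L / cycle = 5160 / 0.24043 = 21.5 kbps.

21.5 kbps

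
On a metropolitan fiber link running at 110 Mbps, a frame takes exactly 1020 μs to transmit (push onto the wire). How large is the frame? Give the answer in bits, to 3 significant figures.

112000 bits

L = R × t_tx = 110000000 b/s × 0.00102 s = 112200 bits.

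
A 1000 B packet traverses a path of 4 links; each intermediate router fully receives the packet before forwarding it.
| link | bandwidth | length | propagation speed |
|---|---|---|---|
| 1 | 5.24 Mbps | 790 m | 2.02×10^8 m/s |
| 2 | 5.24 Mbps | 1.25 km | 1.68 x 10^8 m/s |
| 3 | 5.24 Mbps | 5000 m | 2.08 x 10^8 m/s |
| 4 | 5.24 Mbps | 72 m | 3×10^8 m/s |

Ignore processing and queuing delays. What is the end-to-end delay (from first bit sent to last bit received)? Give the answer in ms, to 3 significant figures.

L = 1000 × 8 = 8000 bits.
Transmission delay per hop = L/R = 8000/5240000 = 1.52672 ms; 4 hops → 6.10687 ms.
Propagation delays (d/s per hop): 0.00391089, 0.00744048, 0.0240385, 0.00024 ms; sum = 0.0356298 ms.
End-to-end = 6.14 ms.

6.14 ms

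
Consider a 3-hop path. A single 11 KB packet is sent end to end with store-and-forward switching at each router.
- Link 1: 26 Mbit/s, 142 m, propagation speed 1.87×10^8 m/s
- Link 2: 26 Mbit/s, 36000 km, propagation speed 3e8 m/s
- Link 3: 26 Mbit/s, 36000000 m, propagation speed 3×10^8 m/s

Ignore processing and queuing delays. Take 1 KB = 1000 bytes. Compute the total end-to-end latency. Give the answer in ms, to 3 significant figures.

250 ms

L = 88000 bits.
Transmission delay per hop = L/R = 88000/26000000 = 3.38462 ms; 3 hops → 10.1538 ms.
Propagation delays (d/s per hop): 0.000759358, 120, 120 ms; sum = 240.001 ms.
End-to-end = 250 ms.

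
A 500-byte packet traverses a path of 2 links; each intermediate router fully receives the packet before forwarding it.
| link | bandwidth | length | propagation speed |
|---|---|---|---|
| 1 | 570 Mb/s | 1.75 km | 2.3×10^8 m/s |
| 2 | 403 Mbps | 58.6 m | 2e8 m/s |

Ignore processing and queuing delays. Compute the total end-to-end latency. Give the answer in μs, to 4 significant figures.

L = 500 × 8 = 4000 bits.
Transmission delays (L/R per hop): 7.01754, 9.92556 μs; sum = 16.9431 μs.
Propagation delays (d/s per hop): 7.6087, 0.293 μs; sum = 7.9017 μs.
End-to-end = 24.84 μs.

24.84 μs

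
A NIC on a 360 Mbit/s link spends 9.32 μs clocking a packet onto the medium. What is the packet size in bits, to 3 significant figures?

3360 bits

L = R × t_tx = 360000000 b/s × 9.32e-06 s = 3355.2 bits.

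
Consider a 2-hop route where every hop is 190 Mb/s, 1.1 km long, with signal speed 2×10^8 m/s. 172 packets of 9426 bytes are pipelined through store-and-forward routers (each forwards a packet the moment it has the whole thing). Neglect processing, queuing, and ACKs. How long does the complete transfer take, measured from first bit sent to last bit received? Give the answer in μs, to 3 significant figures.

Per-hop transmission t_tx = L/R = 75408/190000000 = 396.884 μs.
Per-hop propagation t_prop = 1100/200000000 = 5.5 μs.
Pipeline fill: first packet needs 2·t_tx to clear all hops; remaining 171 packets each add one t_tx.
Total = (2+172-1)·t_tx + 2·t_prop = 173·396.884 + 2·5.5 = 68700 μs.

68700 μs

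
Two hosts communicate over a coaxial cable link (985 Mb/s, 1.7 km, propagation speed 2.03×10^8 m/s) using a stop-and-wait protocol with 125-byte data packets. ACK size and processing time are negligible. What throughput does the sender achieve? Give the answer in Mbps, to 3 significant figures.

56.3 Mbps

t_tx = L/R = 1000/985000000 = 1.01523e-06 s.
t_prop = 1700/2.03e+08 = 8.37438e-06 s; RTT = 1.67488e-05 s.
Cycle = t_tx + RTT = 1.7764e-05 s.
Throughput = L / cycle = 1000 / 1.7764e-05 = 56.3 Mbps.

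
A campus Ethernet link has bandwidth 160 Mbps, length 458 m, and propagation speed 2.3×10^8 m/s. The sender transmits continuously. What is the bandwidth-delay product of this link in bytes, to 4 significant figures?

39.83 bytes

Propagation delay = 458 / 2.3e+08 = 1.9913e-06 s.
BDP = R × t_prop = 160000000 × 1.9913e-06 = 318.609 bits.
In bytes: 318.609/8 = 39.83 bytes.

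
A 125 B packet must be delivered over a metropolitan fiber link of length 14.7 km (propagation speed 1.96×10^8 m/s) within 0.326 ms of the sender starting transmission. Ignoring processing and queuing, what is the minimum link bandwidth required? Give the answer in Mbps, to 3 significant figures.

L = 1000 bits.
Propagation delay = 14700 / 196000000 = 0.075 ms.
Transmission budget = 0.326 − 0.075 = 0.251 ms.
R ≥ L / t_tx = 1000 bits / 0.000251 s = 3.98 Mbps.

3.98 Mbps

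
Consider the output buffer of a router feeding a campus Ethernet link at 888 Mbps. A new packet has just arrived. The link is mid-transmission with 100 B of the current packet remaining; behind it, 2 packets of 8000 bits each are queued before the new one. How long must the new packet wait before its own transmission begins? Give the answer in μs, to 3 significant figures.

Each queued packet: L/R = 8000/888000000 = 9.00901 μs.
2 queued → 18.018 μs.
Plus remaining 800 bits of current packet: 0.900901 μs.
Queuing delay = 18.9 μs.

18.9 μs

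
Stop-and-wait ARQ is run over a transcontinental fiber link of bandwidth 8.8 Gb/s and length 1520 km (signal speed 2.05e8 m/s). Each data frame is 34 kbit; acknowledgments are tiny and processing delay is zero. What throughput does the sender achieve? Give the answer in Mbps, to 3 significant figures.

2.29 Mbps

t_tx = L/R = 34000/8800000000 = 3.86364e-06 s.
t_prop = 1520000/2.05e+08 = 0.00741463 s; RTT = 0.0148293 s.
Cycle = t_tx + RTT = 0.0148331 s.
Throughput = L / cycle = 34000 / 0.0148331 = 2.29 Mbps.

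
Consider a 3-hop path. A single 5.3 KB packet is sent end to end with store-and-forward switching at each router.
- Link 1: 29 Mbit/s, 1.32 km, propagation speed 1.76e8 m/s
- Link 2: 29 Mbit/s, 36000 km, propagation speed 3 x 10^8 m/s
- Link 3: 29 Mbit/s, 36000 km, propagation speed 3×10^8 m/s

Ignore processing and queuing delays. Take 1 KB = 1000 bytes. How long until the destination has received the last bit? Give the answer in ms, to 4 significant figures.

244.4 ms

L = 42400 bits.
Transmission delay per hop = L/R = 42400/29000000 = 1.46207 ms; 3 hops → 4.38621 ms.
Propagation delays (d/s per hop): 0.0075, 120, 120 ms; sum = 240.008 ms.
End-to-end = 244.4 ms.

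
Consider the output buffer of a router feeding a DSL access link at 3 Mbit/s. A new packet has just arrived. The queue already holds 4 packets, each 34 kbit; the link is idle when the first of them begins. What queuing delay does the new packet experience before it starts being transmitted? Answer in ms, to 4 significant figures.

Each queued packet: L/R = 34000/3000000 = 11.3333 ms.
4 queued → 45.3333 ms.
Queuing delay = 45.33 ms.

45.33 ms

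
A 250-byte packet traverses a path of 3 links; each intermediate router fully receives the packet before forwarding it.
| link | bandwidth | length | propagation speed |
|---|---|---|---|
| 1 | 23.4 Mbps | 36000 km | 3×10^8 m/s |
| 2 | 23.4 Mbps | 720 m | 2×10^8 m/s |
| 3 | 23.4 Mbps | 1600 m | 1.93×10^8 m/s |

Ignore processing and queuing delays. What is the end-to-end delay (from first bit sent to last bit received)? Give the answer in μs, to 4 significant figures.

L = 250 × 8 = 2000 bits.
Transmission delay per hop = L/R = 2000/23400000 = 85.4701 μs; 3 hops → 256.41 μs.
Propagation delays (d/s per hop): 120000, 3.6, 8.29016 μs; sum = 120012 μs.
End-to-end = 120300 μs.

120300 μs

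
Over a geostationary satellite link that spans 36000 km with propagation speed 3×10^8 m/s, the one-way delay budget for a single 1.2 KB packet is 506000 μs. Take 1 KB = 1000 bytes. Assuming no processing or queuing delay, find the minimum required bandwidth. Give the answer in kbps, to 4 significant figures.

24.87 kbps

L = 9600 bits.
Propagation delay = 36000000 / 300000000 = 120000 μs.
Transmission budget = 506000 − 120000 = 386000 μs.
R ≥ L / t_tx = 9600 bits / 0.386 s = 24.87 kbps.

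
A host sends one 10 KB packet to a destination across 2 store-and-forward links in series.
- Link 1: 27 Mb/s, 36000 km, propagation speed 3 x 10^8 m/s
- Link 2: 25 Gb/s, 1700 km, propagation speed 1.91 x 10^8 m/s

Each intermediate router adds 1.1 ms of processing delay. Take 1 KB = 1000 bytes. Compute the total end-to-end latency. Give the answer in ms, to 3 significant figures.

L = 80000 bits.
Transmission delays (L/R per hop): 2.96296, 0.0032 ms; sum = 2.96616 ms.
Propagation delays (d/s per hop): 120, 8.90052 ms; sum = 128.901 ms.
Processing at 1 router(s): 1 × 1.1 ms = 1.1 ms.
End-to-end = 133 ms.

133 ms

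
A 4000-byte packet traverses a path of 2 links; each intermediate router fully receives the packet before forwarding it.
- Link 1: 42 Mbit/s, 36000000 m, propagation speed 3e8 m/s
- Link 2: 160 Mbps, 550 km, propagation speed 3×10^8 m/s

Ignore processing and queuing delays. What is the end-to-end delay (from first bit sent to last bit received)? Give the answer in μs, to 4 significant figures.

122800 μs

L = 4000 × 8 = 32000 bits.
Transmission delays (L/R per hop): 761.905, 200 μs; sum = 961.905 μs.
Propagation delays (d/s per hop): 120000, 1833.33 μs; sum = 121833 μs.
End-to-end = 122800 μs.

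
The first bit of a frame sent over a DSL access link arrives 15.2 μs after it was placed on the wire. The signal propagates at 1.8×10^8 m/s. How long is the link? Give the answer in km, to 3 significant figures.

d = s × t_prop = 180000000 × 1.52e-05 = 2.74 km.

2.74 km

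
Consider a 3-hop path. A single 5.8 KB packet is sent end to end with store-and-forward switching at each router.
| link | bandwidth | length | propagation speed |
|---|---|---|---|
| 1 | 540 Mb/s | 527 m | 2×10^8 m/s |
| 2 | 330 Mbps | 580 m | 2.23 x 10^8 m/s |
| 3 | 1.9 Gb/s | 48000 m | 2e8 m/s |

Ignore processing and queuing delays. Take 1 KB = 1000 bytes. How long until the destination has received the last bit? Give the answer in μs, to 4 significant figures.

496.2 μs

L = 46400 bits.
Transmission delays (L/R per hop): 85.9259, 140.606, 24.4211 μs; sum = 250.953 μs.
Propagation delays (d/s per hop): 2.635, 2.6009, 240 μs; sum = 245.236 μs.
End-to-end = 496.2 μs.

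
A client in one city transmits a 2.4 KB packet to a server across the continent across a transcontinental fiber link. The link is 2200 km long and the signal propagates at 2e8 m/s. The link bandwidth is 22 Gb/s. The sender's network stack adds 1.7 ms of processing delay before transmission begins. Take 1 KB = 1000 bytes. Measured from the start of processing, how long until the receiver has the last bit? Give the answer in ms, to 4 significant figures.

12.70 ms

L = 19200 bits.
Transmission delay = L/R = 19200 / 22000000000 = 0.000872727 ms.
Propagation delay = d/s = 2200000 m / 200000000 m/s = 11 ms.
Plus processing delay 1.7 ms = 1.7 ms.
Total = 12.70 ms.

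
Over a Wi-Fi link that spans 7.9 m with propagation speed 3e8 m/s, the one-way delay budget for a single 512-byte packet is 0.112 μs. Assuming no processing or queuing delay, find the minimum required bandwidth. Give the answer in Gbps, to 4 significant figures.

L = 4096 bits.
Propagation delay = 7.9 / 300000000 = 0.0263333 μs.
Transmission budget = 0.112 − 0.0263333 = 0.0856667 μs.
R ≥ L / t_tx = 4096 bits / 8.56667e-08 s = 47.81 Gbps.

47.81 Gbps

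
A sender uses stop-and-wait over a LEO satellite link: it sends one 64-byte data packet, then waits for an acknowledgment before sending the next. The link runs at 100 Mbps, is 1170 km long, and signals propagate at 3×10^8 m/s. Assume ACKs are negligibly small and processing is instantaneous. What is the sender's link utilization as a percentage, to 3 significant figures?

0.0656 %

t_tx = L/R = 512/100000000 = 5.12e-06 s.
t_prop = 1170000/300000000 = 0.0039 s; RTT = 0.0078 s.
Cycle = t_tx + RTT = 0.00780512 s.
Utilization = t_tx / cycle = 5.12e-06/0.00780512 = 0.0656 %.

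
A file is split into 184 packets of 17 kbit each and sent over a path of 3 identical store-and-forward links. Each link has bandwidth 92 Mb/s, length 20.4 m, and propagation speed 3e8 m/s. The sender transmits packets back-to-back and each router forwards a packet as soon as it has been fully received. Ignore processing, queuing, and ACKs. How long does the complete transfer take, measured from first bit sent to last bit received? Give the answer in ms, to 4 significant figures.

Per-hop transmission t_tx = L/R = 17000/92000000 = 0.184783 ms.
Per-hop propagation t_prop = 20.4/300000000 = 6.8e-05 ms.
Pipeline fill: first packet needs 3·t_tx to clear all hops; remaining 183 packets each add one t_tx.
Total = (3+184-1)·t_tx + 3·t_prop = 186·0.184783 + 3·6.8e-05 = 34.37 ms.

34.37 ms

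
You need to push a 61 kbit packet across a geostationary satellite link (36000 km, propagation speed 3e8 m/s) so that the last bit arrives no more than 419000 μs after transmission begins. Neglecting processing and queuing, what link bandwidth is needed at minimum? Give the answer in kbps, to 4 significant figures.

204.0 kbps

Propagation delay = 36000000 / 300000000 = 120000 μs.
Transmission budget = 419000 − 120000 = 299000 μs.
R ≥ L / t_tx = 61000 bits / 0.299 s = 204.0 kbps.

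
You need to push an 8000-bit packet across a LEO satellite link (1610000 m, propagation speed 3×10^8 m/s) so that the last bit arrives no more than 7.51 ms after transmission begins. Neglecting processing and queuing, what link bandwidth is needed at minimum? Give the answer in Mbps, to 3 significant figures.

3.73 Mbps

Propagation delay = 1610000 / 300000000 = 5.36667 ms.
Transmission budget = 7.51 − 5.36667 = 2.14333 ms.
R ≥ L / t_tx = 8000 bits / 0.00214333 s = 3.73 Mbps.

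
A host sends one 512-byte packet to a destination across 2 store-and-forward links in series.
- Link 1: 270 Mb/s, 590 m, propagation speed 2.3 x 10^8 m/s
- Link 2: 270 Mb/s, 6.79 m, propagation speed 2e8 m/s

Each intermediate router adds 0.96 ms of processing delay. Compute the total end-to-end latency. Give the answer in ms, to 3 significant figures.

0.993 ms

L = 512 × 8 = 4096 bits.
Transmission delay per hop = L/R = 4096/270000000 = 0.0151704 ms; 2 hops → 0.0303407 ms.
Propagation delays (d/s per hop): 0.00256522, 3.395e-05 ms; sum = 0.00259917 ms.
Processing at 1 router(s): 1 × 0.96 ms = 0.96 ms.
End-to-end = 0.993 ms.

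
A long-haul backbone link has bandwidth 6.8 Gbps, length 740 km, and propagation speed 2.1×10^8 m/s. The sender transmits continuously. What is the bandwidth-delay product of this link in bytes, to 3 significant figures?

3000000 bytes

Propagation delay = 740000 / 210000000 = 0.00352381 s.
BDP = R × t_prop = 6800000000 × 0.00352381 = 23961900 bits.
In bytes: 23961900/8 = 3000000 bytes.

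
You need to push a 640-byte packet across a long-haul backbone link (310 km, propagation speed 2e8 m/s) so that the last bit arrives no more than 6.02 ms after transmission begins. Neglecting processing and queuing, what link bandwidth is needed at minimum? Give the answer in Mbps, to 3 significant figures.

1.15 Mbps

L = 5120 bits.
Propagation delay = 310000 / 200000000 = 1.55 ms.
Transmission budget = 6.02 − 1.55 = 4.47 ms.
R ≥ L / t_tx = 5120 bits / 0.00447 s = 1.15 Mbps.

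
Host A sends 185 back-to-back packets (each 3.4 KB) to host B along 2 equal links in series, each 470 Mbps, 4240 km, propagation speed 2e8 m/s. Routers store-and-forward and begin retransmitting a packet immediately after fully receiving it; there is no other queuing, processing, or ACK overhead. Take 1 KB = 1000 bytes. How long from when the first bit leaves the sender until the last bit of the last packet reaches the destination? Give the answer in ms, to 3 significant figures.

53.2 ms

Per-hop transmission t_tx = L/R = 27200/470000000 = 0.0578723 ms.
Per-hop propagation t_prop = 4240000/200000000 = 21.2 ms.
Pipeline fill: first packet needs 2·t_tx to clear all hops; remaining 184 packets each add one t_tx.
Total = (2+185-1)·t_tx + 2·t_prop = 186·0.0578723 + 2·21.2 = 53.2 ms.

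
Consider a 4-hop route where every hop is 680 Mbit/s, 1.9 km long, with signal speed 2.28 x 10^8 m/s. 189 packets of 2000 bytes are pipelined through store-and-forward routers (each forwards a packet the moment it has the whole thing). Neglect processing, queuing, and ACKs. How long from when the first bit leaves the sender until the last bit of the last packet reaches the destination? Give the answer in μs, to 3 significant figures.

Per-hop transmission t_tx = L/R = 16000/680000000 = 23.5294 μs.
Per-hop propagation t_prop = 1900/2.28e+08 = 8.33333 μs.
Pipeline fill: first packet needs 4·t_tx to clear all hops; remaining 188 packets each add one t_tx.
Total = (4+189-1)·t_tx + 4·t_prop = 192·23.5294 + 4·8.33333 = 4550 μs.

4550 μs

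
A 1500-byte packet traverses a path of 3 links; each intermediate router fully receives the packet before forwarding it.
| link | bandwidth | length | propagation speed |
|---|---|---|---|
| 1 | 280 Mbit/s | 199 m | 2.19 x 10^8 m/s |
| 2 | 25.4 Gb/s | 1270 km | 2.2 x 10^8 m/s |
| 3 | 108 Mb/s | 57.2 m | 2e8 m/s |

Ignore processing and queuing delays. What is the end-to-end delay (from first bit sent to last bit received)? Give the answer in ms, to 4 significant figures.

5.928 ms

L = 1500 × 8 = 12000 bits.
Transmission delays (L/R per hop): 0.0428571, 0.000472441, 0.111111 ms; sum = 0.154441 ms.
Propagation delays (d/s per hop): 0.000908676, 5.77273, 0.000286 ms; sum = 5.77392 ms.
End-to-end = 5.928 ms.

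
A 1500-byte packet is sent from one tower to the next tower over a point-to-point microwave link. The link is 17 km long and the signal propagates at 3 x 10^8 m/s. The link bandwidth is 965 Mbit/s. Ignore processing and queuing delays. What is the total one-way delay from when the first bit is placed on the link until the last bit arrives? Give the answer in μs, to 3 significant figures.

69.1 μs

L = 1500 × 8 = 12000 bits.
Transmission delay = L/R = 12000 / 965000000 = 12.4352 μs.
Propagation delay = d/s = 17000 m / 300000000 m/s = 56.6667 μs.
Total = 69.1 μs.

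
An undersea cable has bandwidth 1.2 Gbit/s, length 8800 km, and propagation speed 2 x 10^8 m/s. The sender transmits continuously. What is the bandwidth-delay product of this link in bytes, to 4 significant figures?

6600000 bytes

Propagation delay = 8800000 / 200000000 = 0.044 s.
BDP = R × t_prop = 1200000000 × 0.044 = 52800000 bits.
In bytes: 52800000/8 = 6600000 bytes.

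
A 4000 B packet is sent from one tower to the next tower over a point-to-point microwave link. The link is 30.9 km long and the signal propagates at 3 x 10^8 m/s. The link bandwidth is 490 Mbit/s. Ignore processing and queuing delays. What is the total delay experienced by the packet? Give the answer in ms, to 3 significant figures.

L = 4000 × 8 = 32000 bits.
Transmission delay = L/R = 32000 / 490000000 = 0.0653061 ms.
Propagation delay = d/s = 30900 m / 300000000 m/s = 0.103 ms.
Total = 0.168 ms.

0.168 ms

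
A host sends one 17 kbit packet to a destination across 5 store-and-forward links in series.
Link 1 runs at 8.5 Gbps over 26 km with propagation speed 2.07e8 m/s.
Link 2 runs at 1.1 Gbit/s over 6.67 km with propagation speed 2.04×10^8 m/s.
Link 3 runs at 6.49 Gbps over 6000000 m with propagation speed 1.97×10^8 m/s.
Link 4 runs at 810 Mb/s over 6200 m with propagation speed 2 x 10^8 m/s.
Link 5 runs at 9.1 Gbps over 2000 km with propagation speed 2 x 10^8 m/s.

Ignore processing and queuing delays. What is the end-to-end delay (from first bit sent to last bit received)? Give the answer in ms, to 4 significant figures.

L = 17000 bits.
Transmission delays (L/R per hop): 0.002, 0.0154545, 0.00261941, 0.0209877, 0.00186813 ms; sum = 0.0429297 ms.
Propagation delays (d/s per hop): 0.125604, 0.0326961, 30.4569, 0.031, 10 ms; sum = 40.6462 ms.
End-to-end = 40.69 ms.

40.69 ms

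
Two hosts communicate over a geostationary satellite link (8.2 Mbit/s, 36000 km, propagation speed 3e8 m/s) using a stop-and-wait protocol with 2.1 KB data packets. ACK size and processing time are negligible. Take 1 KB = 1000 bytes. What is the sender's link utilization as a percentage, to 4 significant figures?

t_tx = L/R = 16800/8.2e+06 = 0.00204878 s.
t_prop = 36000000/300000000 = 0.12 s; RTT = 0.24 s.
Cycle = t_tx + RTT = 0.242049 s.
Utilization = t_tx / cycle = 0.00204878/0.242049 = 0.8464 %.

0.8464 %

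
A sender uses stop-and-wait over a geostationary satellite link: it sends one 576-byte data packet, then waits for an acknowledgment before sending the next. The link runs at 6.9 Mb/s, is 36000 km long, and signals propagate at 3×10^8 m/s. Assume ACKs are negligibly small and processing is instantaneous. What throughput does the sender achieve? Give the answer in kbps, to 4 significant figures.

19.15 kbps

t_tx = L/R = 4608/6900000 = 0.000667826 s.
t_prop = 36000000/300000000 = 0.12 s; RTT = 0.24 s.
Cycle = t_tx + RTT = 0.240668 s.
Throughput = L / cycle = 4608 / 0.240668 = 19.15 kbps.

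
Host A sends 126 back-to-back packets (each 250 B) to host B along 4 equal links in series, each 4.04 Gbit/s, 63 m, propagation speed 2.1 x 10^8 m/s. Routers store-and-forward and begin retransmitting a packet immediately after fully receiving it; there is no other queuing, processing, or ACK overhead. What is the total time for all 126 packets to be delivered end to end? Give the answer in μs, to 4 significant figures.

65.06 μs

Per-hop transmission t_tx = L/R = 2000/4040000000 = 0.49505 μs.
Per-hop propagation t_prop = 63/210000000 = 0.3 μs.
Pipeline fill: first packet needs 4·t_tx to clear all hops; remaining 125 packets each add one t_tx.
Total = (4+126-1)·t_tx + 4·t_prop = 129·0.49505 + 4·0.3 = 65.06 μs.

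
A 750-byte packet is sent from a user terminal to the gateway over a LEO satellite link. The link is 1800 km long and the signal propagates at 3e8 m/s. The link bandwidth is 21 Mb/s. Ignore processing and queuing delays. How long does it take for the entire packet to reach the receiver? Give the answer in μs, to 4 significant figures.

6286 μs

L = 750 × 8 = 6000 bits.
Transmission delay = L/R = 6000 / 21000000 = 285.714 μs.
Propagation delay = d/s = 1800000 m / 300000000 m/s = 6000 μs.
Total = 6286 μs.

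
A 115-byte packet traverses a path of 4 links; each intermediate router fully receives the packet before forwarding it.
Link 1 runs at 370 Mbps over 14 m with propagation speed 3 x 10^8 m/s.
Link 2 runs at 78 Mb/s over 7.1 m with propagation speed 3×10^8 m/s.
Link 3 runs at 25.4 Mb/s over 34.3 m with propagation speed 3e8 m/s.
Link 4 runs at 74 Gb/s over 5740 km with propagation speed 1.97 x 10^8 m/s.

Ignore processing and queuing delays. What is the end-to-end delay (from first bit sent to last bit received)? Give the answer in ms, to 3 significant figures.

29.2 ms

L = 115 × 8 = 920 bits.
Transmission delays (L/R per hop): 0.00248649, 0.0117949, 0.0362205, 1.24324e-05 ms; sum = 0.0505143 ms.
Propagation delays (d/s per hop): 4.66667e-05, 2.36667e-05, 0.000114333, 29.1371 ms; sum = 29.1372 ms.
End-to-end = 29.2 ms.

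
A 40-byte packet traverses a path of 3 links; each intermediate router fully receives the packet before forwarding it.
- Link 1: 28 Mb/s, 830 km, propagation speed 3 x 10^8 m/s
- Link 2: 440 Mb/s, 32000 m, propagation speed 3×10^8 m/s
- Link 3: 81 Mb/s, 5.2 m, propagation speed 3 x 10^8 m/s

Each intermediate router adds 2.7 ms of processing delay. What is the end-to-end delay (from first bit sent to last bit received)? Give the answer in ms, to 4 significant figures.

8.289 ms

L = 40 × 8 = 320 bits.
Transmission delays (L/R per hop): 0.0114286, 0.000727273, 0.00395062 ms; sum = 0.0161065 ms.
Propagation delays (d/s per hop): 2.76667, 0.106667, 1.73333e-05 ms; sum = 2.87335 ms.
Processing at 2 router(s): 2 × 2.7 ms = 5.4 ms.
End-to-end = 8.289 ms.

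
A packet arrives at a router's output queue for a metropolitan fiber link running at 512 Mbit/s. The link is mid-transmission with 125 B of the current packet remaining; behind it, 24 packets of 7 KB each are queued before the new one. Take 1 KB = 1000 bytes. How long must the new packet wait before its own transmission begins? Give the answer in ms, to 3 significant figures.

2.63 ms

Each queued packet: L/R = 56000/512000000 = 0.109375 ms.
24 queued → 2.625 ms.
Plus remaining 1000 bits of current packet: 0.00195313 ms.
Queuing delay = 2.63 ms.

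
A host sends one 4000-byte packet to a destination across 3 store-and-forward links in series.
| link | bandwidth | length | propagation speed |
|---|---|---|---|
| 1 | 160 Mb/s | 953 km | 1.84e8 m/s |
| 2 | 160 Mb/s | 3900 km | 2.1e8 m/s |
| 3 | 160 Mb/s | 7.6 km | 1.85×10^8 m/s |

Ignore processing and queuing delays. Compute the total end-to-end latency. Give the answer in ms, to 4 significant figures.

24.39 ms

L = 4000 × 8 = 32000 bits.
Transmission delay per hop = L/R = 32000/160000000 = 0.2 ms; 3 hops → 0.6 ms.
Propagation delays (d/s per hop): 5.17935, 18.5714, 0.0410811 ms; sum = 23.7919 ms.
End-to-end = 24.39 ms.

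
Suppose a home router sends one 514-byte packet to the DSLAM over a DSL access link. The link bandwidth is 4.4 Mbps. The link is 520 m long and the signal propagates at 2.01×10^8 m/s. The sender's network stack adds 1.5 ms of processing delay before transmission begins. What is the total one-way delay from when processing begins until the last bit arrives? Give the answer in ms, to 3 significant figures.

L = 514 × 8 = 4112 bits.
Transmission delay = L/R = 4112 / 4400000 = 0.934545 ms.
Propagation delay = d/s = 520 m / 2.01e+08 m/s = 0.00258706 ms.
Plus processing delay 1.5 ms = 1.5 ms.
Total = 2.44 ms.

2.44 ms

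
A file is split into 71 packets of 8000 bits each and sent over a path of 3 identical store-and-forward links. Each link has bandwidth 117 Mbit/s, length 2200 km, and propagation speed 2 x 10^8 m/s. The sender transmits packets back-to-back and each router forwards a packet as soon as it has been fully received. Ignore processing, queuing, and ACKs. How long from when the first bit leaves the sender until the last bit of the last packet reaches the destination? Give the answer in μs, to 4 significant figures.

Per-hop transmission t_tx = L/R = 8000/117000000 = 68.3761 μs.
Per-hop propagation t_prop = 2200000/200000000 = 11000 μs.
Pipeline fill: first packet needs 3·t_tx to clear all hops; remaining 70 packets each add one t_tx.
Total = (3+71-1)·t_tx + 3·t_prop = 73·68.3761 + 3·11000 = 37990 μs.

37990 μs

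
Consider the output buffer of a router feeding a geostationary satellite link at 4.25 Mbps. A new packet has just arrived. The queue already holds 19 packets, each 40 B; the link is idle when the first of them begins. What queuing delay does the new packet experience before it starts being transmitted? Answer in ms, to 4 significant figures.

1.431 ms

Each queued packet: L/R = 320/4250000 = 0.0752941 ms.
19 queued → 1.43059 ms.
Queuing delay = 1.431 ms.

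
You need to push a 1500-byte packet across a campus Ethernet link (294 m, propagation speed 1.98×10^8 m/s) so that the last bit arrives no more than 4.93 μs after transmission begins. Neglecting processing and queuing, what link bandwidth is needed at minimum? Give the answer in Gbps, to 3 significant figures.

L = 12000 bits.
Propagation delay = 294 / 198000000 = 1.48485 μs.
Transmission budget = 4.93 − 1.48485 = 3.44515 μs.
R ≥ L / t_tx = 12000 bits / 3.44515e-06 s = 3.48 Gbps.

3.48 Gbps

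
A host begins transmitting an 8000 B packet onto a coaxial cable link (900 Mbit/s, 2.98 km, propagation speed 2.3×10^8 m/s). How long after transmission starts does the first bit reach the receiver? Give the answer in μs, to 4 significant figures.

12.96 μs

First bit experiences only propagation delay: d/s = 2980/2.3e+08 = 12.96 μs.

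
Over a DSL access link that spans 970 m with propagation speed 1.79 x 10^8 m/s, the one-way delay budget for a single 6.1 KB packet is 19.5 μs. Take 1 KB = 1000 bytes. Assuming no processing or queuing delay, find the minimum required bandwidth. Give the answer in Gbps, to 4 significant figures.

L = 48800 bits.
Propagation delay = 970 / 179000000 = 5.41899 μs.
Transmission budget = 19.5 − 5.41899 = 14.081 μs.
R ≥ L / t_tx = 48800 bits / 1.4081e-05 s = 3.466 Gbps.

3.466 Gbps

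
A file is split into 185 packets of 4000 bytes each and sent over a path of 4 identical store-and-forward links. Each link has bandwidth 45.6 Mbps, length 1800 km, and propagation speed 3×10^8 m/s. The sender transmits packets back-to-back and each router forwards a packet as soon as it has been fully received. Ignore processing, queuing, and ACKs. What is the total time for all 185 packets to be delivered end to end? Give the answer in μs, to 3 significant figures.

Per-hop transmission t_tx = L/R = 32000/45600000 = 701.754 μs.
Per-hop propagation t_prop = 1800000/300000000 = 6000 μs.
Pipeline fill: first packet needs 4·t_tx to clear all hops; remaining 184 packets each add one t_tx.
Total = (4+185-1)·t_tx + 4·t_prop = 188·701.754 + 4·6000 = 156000 μs.

156000 μs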